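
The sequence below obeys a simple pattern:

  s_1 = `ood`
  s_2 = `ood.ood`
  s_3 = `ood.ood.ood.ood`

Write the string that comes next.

Each string is two copies of the previous one joined by '.'.
Doubling ood.ood.ood.ood with '.' between the halves:

ood.ood.ood.ood.ood.ood.ood.ood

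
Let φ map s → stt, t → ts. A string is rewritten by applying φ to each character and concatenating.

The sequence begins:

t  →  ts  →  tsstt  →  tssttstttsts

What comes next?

Expanding tssttstttsts: t→ts, s→stt, s→stt, t→ts, t→ts, s→stt, t→ts, t→ts, t→ts, s→stt, t→ts, s→stt. Concatenated: ts stt stt ts ts stt ts ts ts stt ts stt.

tssttstttstsstttststsstttsstt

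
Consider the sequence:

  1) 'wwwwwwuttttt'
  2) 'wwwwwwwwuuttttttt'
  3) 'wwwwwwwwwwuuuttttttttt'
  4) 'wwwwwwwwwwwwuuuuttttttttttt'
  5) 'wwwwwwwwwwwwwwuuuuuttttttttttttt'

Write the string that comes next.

The n-th term is 2n w's then n-2 u's then 2n-1 t's, where the shown terms are n = 3, 4, 5, 6, 7.
For the next term, n = 8, so the run lengths are 16, 6, 15.

wwwwwwwwwwwwwwwwuuuuuuttttttttttttttt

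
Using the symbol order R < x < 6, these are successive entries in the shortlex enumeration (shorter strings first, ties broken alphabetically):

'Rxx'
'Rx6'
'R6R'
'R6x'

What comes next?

Treat R6x as a base-3 numeral over the given alphabet and add one, carrying through any trailing 6's.

R66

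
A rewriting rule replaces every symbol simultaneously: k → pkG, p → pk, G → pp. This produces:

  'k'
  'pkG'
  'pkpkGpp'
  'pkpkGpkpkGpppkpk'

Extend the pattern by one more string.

Applying the rule to each of the 16 symbols of pkpkGpkpkGpppkpk gives the pieces pk pkG pk pkG pp pk pkG pk pkG pp pk pk pk pkG pk pkG, which concatenate to the answer.

pkpkGpkpkGpppkpkGpkpkGpppkpkpkpkGpkpkG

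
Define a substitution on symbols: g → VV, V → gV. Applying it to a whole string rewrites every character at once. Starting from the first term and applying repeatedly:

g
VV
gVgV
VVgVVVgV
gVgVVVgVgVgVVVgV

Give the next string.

VVgVVVgVgVgVVVgVVVgVVVgVgVgVVVgV

Applying the rule to each of the 16 symbols of gVgVVVgVgVgVVVgV gives the pieces VV gV VV gV gV gV VV gV VV gV VV gV gV gV VV gV, which concatenate to the answer.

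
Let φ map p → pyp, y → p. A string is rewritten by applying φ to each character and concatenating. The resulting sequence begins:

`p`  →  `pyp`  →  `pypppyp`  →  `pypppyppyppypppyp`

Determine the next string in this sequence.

Rewriting the 17 symbols of pypppyppyppypppyp one by one yields pyp p pyp pyp pyp p pyp pyp p pyp pyp p pyp pyp pyp p pyp; concatenated:

pypppyppyppypppyppypppyppypppyppyppypppyp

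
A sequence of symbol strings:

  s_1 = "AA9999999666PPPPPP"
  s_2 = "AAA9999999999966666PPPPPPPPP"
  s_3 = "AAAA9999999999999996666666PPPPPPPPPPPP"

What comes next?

Reading off run lengths: A runs 2, 3, 4; 9 runs 7, 11, 15; 6 runs 3, 5, 7; P runs 6, 9, 12 — each is linear in n, where the shown terms are n = 2, 3, 4.
At n = 5 the blocks have lengths 5, 19, 9, 15.

AAAAA9999999999999999999666666666PPPPPPPPPPPPPPP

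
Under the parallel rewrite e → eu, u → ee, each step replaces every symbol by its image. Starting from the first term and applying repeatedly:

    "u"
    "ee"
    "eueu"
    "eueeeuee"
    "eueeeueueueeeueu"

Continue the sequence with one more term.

Replace each of the 16 characters of eueeeueueueeeueu in place — eu ee eu eu eu ee eu ee eu ee eu eu eu ee eu ee — and concatenate.

eueeeueueueeeueeeueeeueueueeeuee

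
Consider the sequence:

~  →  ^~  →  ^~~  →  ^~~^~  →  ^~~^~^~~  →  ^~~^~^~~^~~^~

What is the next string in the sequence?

Each term (from the third on) is the previous term followed by the one before it: term 3 = ^~·~ = ^~~.
So term 7 is ^~~^~^~~^~~^~·^~~^~^~~.

^~~^~^~~^~~^~^~~^~^~~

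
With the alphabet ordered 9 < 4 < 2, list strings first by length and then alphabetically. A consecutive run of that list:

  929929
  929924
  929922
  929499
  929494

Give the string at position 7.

929449

Continuing the enumeration 2 steps past 929494: 929494 → 929492 → (answer).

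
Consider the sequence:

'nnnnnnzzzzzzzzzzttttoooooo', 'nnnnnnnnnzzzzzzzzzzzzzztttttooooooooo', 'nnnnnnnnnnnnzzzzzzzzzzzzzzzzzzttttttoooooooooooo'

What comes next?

The n-th term is 3n n's then 4n+2 z's then n+2 t's then 3n o's, where the shown terms are n = 2, 3, 4.
Setting n = 5 gives 15, 22, 7, 15 characters in each block.

nnnnnnnnnnnnnnnzzzzzzzzzzzzzzzzzzzzzztttttttooooooooooooooo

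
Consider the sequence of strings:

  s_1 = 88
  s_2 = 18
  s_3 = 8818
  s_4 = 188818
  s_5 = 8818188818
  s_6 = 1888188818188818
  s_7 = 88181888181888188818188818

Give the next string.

Each term (from the third on) is the two preceding terms concatenated in order: term 3 = 88·18 = 8818.
So term 8 is 1888188818188818·88181888181888188818188818.

188818881818881888181888181888188818188818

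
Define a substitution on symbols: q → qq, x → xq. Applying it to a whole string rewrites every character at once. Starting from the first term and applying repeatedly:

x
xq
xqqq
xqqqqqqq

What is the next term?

xqqqqqqqqqqqqqqq

Apply φ to xqqqqqqq symbol by symbol: x→xq, q→qq, q→qq, q→qq, q→qq, q→qq, q→qq, q→qq; joined: xq qq qq qq qq qq qq qq.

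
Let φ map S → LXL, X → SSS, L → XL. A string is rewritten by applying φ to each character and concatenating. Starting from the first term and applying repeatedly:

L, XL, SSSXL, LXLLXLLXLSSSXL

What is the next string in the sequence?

Replace each of the 14 characters of LXLLXLLXLSSSXL in place — XL SSS XL XL SSS XL XL SSS XL LXL LXL LXL SSS XL — and concatenate.

XLSSSXLXLSSSXLXLSSSXLLXLLXLLXLSSSXL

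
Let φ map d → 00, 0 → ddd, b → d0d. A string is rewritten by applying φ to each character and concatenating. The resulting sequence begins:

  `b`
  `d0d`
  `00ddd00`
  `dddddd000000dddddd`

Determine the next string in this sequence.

Replace each of the 18 characters of dddddd000000dddddd in place — 00 00 00 00 00 00 ddd ddd ddd ddd ddd ddd 00 00 00 00 00 00 — and concatenate.

000000000000dddddddddddddddddd000000000000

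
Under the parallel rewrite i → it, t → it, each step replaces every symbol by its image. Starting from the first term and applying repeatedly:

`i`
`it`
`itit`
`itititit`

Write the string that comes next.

Expanding itititit: i→it, t→it, i→it, t→it, i→it, t→it, i→it, t→it. Concatenated: it it it it it it it it.

itititititititit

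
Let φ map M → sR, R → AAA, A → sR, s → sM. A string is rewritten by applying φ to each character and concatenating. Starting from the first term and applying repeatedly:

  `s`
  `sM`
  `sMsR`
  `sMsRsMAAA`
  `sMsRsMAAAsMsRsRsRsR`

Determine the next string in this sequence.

Rewriting the 19 symbols of sMsRsMAAAsMsRsRsRsR one by one yields sM sR sM AAA sM sR sR sR sR sM sR sM AAA sM AAA sM AAA sM AAA; concatenated:

sMsRsMAAAsMsRsRsRsRsMsRsMAAAsMAAAsMAAAsMAAA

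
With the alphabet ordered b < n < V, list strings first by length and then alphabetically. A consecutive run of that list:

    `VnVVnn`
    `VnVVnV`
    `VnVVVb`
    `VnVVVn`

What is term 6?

VVbbbb

Stepping forward 2 times from VnVVVn: VnVVVn → VnVVVV, then the target.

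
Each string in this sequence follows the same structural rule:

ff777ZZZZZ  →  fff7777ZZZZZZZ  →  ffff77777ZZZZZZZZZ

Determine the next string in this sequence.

Term n consists of n-1 f's, followed by n 7's, followed by 2n-1 Z's, where the shown terms are n = 3, 4, 5.
For the next term, n = 6, so the run lengths are 5, 6, 11.

fffff777777ZZZZZZZZZZZ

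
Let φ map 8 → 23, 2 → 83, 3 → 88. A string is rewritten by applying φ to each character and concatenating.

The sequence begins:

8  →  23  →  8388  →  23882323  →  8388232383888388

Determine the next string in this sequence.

φ(8388232383888388) expands symbol-by-symbol to 23 88 23 23 83 88 83 88 23 88 23 23 23 88 23 23; joining the 16 pieces gives the next term.

23882323838883882388232323882323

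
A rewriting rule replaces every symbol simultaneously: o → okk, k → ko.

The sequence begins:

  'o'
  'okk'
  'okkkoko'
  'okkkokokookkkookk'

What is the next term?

Replace each of the 17 characters of okkkokokookkkookk in place — okk ko ko ko okk ko okk ko okk okk ko ko ko okk okk ko ko — and concatenate.

okkkokokookkkookkkookkokkkokokookkokkkoko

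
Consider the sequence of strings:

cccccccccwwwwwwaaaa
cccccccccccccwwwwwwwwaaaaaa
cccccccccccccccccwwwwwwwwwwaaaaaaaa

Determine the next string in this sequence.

Term n consists of 4n+1 c's, followed by 2n+2 w's, followed by 2n a's, where the shown terms are n = 2, 3, 4.
At n = 5 the blocks have lengths 21, 12, 10.

cccccccccccccccccccccwwwwwwwwwwwwaaaaaaaaaa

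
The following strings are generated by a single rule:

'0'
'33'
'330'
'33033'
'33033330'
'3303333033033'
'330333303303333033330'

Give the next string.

Each term (from the third on) is the previous term followed by the one before it: term 3 = 33·0 = 330.
So term 8 is 330333303303333033330·3303333033033.

3303333033033330333303303333033033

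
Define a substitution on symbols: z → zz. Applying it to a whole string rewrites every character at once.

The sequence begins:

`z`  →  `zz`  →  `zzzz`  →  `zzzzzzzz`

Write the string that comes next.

Expanding zzzzzzzz: z→zz, z→zz, z→zz, z→zz, z→zz, z→zz, z→zz, z→zz. Concatenated: zz zz zz zz zz zz zz zz.

zzzzzzzzzzzzzzzz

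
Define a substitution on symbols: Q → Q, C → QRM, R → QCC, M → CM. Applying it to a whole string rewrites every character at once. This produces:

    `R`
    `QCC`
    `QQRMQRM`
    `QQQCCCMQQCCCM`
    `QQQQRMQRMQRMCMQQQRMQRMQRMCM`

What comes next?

QQQQQCCCMQQCCCMQQCCCMQRMCMQQQQCCCMQQCCCMQQCCCMQRMCM

Applying the rule to each of the 27 symbols of QQQQRMQRMQRMCMQQQRMQRMQRMCM gives the pieces Q Q Q Q QCC CM Q QCC CM Q QCC CM QRM CM Q Q Q QCC CM Q QCC CM Q QCC CM QRM CM, which concatenate to the answer.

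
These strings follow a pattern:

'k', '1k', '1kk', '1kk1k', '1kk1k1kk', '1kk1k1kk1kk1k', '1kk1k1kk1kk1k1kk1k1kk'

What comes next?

1kk1k1kk1kk1k1kk1k1kk1kk1k1kk1kk1k

This is a Fibonacci-style word recurrence s(k) = s(k−1)·s(k−2): e.g. 1k·k = 1kk.
The next term joins 1kk1k1kk1kk1k1kk1k1kk and 1kk1k1kk1kk1k.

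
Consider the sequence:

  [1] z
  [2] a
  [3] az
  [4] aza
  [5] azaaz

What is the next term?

azaazaza

This is a Fibonacci-style word recurrence s(k) = s(k−1)·s(k−2): e.g. a·z = az.
The next term joins azaaz and aza.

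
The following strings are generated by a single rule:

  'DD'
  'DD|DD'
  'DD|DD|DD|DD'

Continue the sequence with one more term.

Every step duplicates the string with '|' between the halves.
Doubling DD|DD|DD|DD with '|' between the halves:

DD|DD|DD|DD|DD|DD|DD|DD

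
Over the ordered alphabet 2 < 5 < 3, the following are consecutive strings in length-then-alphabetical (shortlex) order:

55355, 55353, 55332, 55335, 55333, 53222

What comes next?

Find the rightmost character of 53222 below 3, bump it to the next letter, and reset everything to its right to 2.

53225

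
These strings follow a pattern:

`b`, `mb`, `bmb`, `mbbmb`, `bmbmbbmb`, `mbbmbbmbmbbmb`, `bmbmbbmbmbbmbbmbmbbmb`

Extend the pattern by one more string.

Each term (from the third on) is the two preceding terms concatenated in order: term 3 = b·mb = bmb.
The next term joins mbbmbbmbmbbmb and bmbmbbmbmbbmbbmbmbbmb.

mbbmbbmbmbbmbbmbmbbmbmbbmbbmbmbbmb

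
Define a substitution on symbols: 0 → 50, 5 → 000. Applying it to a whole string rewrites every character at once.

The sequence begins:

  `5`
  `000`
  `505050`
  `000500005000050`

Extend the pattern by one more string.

Rewriting the 15 symbols of 000500005000050 one by one yields 50 50 50 000 50 50 50 50 000 50 50 50 50 000 50; concatenated:

505050000505050500005050505000050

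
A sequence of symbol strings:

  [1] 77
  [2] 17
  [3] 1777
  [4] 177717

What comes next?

This is a Fibonacci-style word recurrence s(k) = s(k−1)·s(k−2): e.g. 17·77 = 1777.
Continuing: 177717 · 1777 gives term 5.

1777171777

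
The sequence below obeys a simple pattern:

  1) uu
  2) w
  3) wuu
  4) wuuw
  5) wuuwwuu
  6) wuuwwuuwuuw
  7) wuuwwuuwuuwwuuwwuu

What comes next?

From term 3 onward, concatenate the last term with the second-to-last: w·uu = wuu, wuu·w = wuuw, …
The next term joins wuuwwuuwuuwwuuwwuu and wuuwwuuwuuw.

wuuwwuuwuuwwuuwwuuwuuwwuuwuuw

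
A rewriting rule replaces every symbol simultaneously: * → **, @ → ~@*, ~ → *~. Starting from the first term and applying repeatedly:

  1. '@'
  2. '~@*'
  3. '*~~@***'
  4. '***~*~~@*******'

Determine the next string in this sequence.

*******~***~*~~@***************

φ(***~*~~@*******) expands symbol-by-symbol to ** ** ** *~ ** *~ *~ ~@* ** ** ** ** ** ** **; joining the 15 pieces gives the next term.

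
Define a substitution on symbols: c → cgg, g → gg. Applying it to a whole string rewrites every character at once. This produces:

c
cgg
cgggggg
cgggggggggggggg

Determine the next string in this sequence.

Replace each of the 15 characters of cgggggggggggggg in place — cgg gg gg gg gg gg gg gg gg gg gg gg gg gg gg — and concatenate.

cgggggggggggggggggggggggggggggg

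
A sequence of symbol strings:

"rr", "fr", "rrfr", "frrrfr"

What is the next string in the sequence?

From term 3 onward, concatenate the second-to-last term with the last: rr·fr = rrfr, fr·rrfr = frrrfr, …
So term 5 is rrfr·frrrfr.

rrfrfrrrfr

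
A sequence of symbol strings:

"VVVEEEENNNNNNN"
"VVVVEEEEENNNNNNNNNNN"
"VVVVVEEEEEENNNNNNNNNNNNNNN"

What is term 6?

Each string has the form V^{n+1} E^{n+2} N^{4n-1}, where the shown terms are n = 2, 3, 4.
For term 6, n = 7, so the run lengths are 8, 9, 27.

VVVVVVVVEEEEEEEEENNNNNNNNNNNNNNNNNNNNNNNNNNN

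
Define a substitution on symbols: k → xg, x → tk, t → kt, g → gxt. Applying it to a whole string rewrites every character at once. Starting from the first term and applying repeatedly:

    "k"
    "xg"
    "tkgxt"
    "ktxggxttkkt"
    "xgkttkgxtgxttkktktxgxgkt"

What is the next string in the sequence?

Replace each of the 24 characters of xgkttkgxtgxttkktktxgxgkt in place — tk gxt xg kt kt xg gxt tk kt gxt tk kt kt xg xg kt xg kt tk gxt tk gxt xg kt — and concatenate.

tkgxtxgktktxggxttkktgxttkktktxgxgktxgkttkgxttkgxtxgkt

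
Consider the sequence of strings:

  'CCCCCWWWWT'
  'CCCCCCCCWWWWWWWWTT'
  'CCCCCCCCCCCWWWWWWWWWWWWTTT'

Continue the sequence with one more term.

CCCCCCCCCCCCCCWWWWWWWWWWWWWWWWTTTT

Term n consists of 3n+2 C's, followed by 4n W's, followed by n T's (n = 1, 2, …).
Setting n = 4 gives 14, 16, 4 characters in each block.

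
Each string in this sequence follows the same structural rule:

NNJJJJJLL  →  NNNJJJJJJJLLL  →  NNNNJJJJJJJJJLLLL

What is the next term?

The n-th term is n N's then 2n+1 J's then n L's, where the shown terms are n = 2, 3, 4.
For the next term, n = 5, so the run lengths are 5, 11, 5.

NNNNNJJJJJJJJJJJLLLLL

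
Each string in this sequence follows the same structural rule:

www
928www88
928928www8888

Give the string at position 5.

928928928928www88888888

Each term wraps the previous one in 928 on the left and 88 on the right.
From 928928www8888, 2 further steps: 928928www8888 → 928928928www888888 → (answer).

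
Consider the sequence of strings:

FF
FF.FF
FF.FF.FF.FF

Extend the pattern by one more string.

Every step duplicates the string with '.' between the halves.
Doubling FF.FF.FF.FF with '.' between the halves:

FF.FF.FF.FF.FF.FF.FF.FF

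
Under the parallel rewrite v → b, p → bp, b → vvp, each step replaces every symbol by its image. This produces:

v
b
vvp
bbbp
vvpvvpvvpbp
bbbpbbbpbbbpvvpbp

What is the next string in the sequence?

vvpvvpvvpbpvvpvvpvvpbpvvpvvpvvpbpbbbpvvpbp

φ(bbbpbbbpbbbpvvpbp) expands symbol-by-symbol to vvp vvp vvp bp vvp vvp vvp bp vvp vvp vvp bp b b bp vvp bp; joining the 17 pieces gives the next term.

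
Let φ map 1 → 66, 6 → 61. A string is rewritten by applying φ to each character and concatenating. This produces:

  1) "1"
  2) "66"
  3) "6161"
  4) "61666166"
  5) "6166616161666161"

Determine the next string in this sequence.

61666161616661666166616161666166

Replace each of the 16 characters of 6166616161666161 in place — 61 66 61 61 61 66 61 66 61 66 61 61 61 66 61 66 — and concatenate.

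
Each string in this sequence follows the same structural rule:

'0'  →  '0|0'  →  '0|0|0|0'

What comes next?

0|0|0|0|0|0|0|0

Each string is two copies of the previous one joined by '|'.
So the next term is two copies of 0|0|0|0 with '|' between the halves.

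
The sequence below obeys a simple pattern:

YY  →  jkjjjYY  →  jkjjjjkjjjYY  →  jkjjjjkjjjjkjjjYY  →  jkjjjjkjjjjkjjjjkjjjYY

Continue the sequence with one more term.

Every step adds jkjjj at the front: s(k+1) = jkjjj·s(k).
Applying this once more to jkjjjjkjjjjkjjjjkjjjYY:

jkjjjjkjjjjkjjjjkjjjjkjjjYY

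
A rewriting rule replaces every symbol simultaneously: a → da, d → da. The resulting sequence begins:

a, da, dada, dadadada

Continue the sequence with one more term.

dadadadadadadada

Apply φ to dadadada symbol by symbol: d→da, a→da, d→da, a→da, d→da, a→da, d→da, a→da; joined: da da da da da da da da.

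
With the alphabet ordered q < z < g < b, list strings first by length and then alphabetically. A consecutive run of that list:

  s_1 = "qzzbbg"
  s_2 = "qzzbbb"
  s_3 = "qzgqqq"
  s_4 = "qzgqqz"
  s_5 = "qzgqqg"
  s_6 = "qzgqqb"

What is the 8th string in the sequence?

qzgqzz

Advancing 2 positions from qzgqqb through qzgqqb → qzgqzq reaches term 8.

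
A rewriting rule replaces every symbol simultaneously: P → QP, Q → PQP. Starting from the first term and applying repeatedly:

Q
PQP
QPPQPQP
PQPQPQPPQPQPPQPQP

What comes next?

Replace each of the 17 characters of PQPQPQPPQPQPPQPQP in place — QP PQP QP PQP QP PQP QP QP PQP QP PQP QP QP PQP QP PQP QP — and concatenate.

QPPQPQPPQPQPPQPQPQPPQPQPPQPQPQPPQPQPPQPQP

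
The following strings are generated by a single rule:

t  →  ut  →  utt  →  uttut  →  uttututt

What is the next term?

uttututtuttut

Each term (from the third on) is the previous term followed by the one before it: term 3 = ut·t = utt.
Continuing: uttututt · uttut gives term 6.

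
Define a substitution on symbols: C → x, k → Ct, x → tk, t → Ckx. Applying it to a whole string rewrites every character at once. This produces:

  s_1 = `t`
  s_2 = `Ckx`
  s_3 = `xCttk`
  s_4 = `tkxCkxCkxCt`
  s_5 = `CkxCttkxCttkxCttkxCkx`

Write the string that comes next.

xCttkxCkxCkxCttkxCkxCkxCttkxCkxCkxCttkxCttk

Applying the rule to each of the 21 symbols of CkxCttkxCttkxCttkxCkx gives the pieces x Ct tk x Ckx Ckx Ct tk x Ckx Ckx Ct tk x Ckx Ckx Ct tk x Ct tk, which concatenate to the answer.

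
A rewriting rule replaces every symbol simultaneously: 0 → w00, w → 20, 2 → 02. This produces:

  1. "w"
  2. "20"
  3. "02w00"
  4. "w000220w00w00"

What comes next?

20w00w00w000202w0020w00w0020w00w00

Replace each of the 13 characters of w000220w00w00 in place — 20 w00 w00 w00 02 02 w00 20 w00 w00 20 w00 w00 — and concatenate.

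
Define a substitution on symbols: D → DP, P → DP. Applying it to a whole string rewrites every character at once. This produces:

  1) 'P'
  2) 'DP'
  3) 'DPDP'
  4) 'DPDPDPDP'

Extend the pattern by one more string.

DPDPDPDPDPDPDPDP

Expanding DPDPDPDP: D→DP, P→DP, D→DP, P→DP, D→DP, P→DP, D→DP, P→DP. Concatenated: DP DP DP DP DP DP DP DP.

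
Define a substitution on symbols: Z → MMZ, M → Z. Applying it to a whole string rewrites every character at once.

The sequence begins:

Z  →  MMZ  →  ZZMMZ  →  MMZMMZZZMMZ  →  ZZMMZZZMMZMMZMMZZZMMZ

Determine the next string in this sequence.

MMZMMZZZMMZMMZMMZZZMMZZZMMZZZMMZMMZMMZZZMMZ

Replace each of the 21 characters of ZZMMZZZMMZMMZMMZZZMMZ in place — MMZ MMZ Z Z MMZ MMZ MMZ Z Z MMZ Z Z MMZ Z Z MMZ MMZ MMZ Z Z MMZ — and concatenate.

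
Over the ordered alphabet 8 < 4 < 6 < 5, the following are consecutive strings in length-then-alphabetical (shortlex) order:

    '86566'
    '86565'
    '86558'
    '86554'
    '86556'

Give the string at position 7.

Stepping forward 2 times from 86556: 86556 → 86555, then the target.

85888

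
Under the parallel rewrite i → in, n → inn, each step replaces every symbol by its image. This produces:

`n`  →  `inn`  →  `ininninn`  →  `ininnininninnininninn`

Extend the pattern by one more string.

ininnininninnininnininninnininninnininnininninnininninn

Replace each of the 21 characters of ininnininninnininninn in place — in inn in inn inn in inn in inn inn in inn inn in inn in inn inn in inn inn — and concatenate.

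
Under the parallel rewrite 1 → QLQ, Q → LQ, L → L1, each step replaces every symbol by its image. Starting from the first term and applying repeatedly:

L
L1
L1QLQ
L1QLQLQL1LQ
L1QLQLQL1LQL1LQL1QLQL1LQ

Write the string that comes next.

Rewriting the 24 symbols of L1QLQLQL1LQL1LQL1QLQL1LQ one by one yields L1 QLQ LQ L1 LQ L1 LQ L1 QLQ L1 LQ L1 QLQ L1 LQ L1 QLQ LQ L1 LQ L1 QLQ L1 LQ; concatenated:

L1QLQLQL1LQL1LQL1QLQL1LQL1QLQL1LQL1QLQLQL1LQL1QLQL1LQ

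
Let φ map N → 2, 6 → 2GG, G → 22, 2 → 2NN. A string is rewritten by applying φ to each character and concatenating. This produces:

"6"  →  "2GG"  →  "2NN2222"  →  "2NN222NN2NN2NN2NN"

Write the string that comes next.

Applying the rule to each of the 17 symbols of 2NN222NN2NN2NN2NN gives the pieces 2NN 2 2 2NN 2NN 2NN 2 2 2NN 2 2 2NN 2 2 2NN 2 2, which concatenate to the answer.

2NN222NN2NN2NN222NN222NN222NN22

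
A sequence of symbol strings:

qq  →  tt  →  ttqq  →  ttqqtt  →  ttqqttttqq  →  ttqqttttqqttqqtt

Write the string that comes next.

ttqqttttqqttqqttttqqttttqq

From term 3 onward, concatenate the last term with the second-to-last: tt·qq = ttqq, ttqq·tt = ttqqtt, …
So term 7 is ttqqttttqqttqqtt·ttqqttttqq.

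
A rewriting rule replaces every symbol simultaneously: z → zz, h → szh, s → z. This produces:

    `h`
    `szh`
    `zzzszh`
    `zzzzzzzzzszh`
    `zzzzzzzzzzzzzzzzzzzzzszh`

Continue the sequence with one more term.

zzzzzzzzzzzzzzzzzzzzzzzzzzzzzzzzzzzzzzzzzzzzzszh

φ(zzzzzzzzzzzzzzzzzzzzzszh) expands symbol-by-symbol to zz zz zz zz zz zz zz zz zz zz zz zz zz zz zz zz zz zz zz zz zz z zz szh; joining the 24 pieces gives the next term.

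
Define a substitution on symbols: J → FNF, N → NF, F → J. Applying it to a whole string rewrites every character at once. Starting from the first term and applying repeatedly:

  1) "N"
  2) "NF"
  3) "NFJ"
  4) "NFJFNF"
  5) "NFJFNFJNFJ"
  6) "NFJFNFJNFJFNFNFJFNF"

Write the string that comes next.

Rewriting the 19 symbols of NFJFNFJNFJFNFNFJFNF one by one yields NF J FNF J NF J FNF NF J FNF J NF J NF J FNF J NF J; concatenated:

NFJFNFJNFJFNFNFJFNFJNFJNFJFNFJNFJ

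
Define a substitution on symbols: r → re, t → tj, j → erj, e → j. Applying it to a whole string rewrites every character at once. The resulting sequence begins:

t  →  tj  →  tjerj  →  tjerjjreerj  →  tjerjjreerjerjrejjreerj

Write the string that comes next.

Rewriting the 23 symbols of tjerjjreerjerjrejjreerj one by one yields tj erj j re erj erj re j j re erj j re erj re j erj erj re j j re erj; concatenated:

tjerjjreerjerjrejjreerjjreerjrejerjerjrejjreerj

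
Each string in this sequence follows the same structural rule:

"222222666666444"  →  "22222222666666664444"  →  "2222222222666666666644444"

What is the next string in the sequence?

222222222222666666666666444444

Reading off run lengths: 2 runs 6, 8, 10; 6 runs 6, 8, 10; 4 runs 3, 4, 5 — each is linear in n, where the shown terms are n = 3, 4, 5.
For the next term, n = 6, so the run lengths are 12, 12, 6.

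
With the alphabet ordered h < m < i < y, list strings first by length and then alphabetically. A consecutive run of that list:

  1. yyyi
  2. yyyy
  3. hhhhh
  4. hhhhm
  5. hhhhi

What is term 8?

hhhmm

Continuing the enumeration 3 steps past hhhhi: hhhhi → hhhhy → hhhmh → (answer).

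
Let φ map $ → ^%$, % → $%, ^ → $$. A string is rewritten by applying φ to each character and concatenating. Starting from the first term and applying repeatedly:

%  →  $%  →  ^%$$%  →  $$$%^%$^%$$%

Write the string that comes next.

Apply φ to $$$%^%$^%$$% symbol by symbol: $→^%$, $→^%$, $→^%$, %→$%, ^→$$, %→$%, $→^%$, ^→$$, %→$%, $→^%$, $→^%$, %→$%; joined: ^%$ ^%$ ^%$ $% $$ $% ^%$ $$ $% ^%$ ^%$ $%.

^%$^%$^%$$%$$$%^%$$$$%^%$^%$$%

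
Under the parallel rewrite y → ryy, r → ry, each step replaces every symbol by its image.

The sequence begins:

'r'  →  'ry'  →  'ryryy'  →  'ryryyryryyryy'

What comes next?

Replace each of the 13 characters of ryryyryryyryy in place — ry ryy ry ryy ryy ry ryy ry ryy ryy ry ryy ryy — and concatenate.

ryryyryryyryyryryyryryyryyryryyryy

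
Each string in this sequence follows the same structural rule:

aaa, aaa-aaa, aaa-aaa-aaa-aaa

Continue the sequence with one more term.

Every step duplicates the string with '-' between the halves.
One more doubling of aaa-aaa-aaa-aaa gives the answer.

aaa-aaa-aaa-aaa-aaa-aaa-aaa-aaa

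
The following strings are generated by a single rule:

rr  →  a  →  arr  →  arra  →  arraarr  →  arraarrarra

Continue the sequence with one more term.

arraarrarraarraarr

This is a Fibonacci-style word recurrence s(k) = s(k−1)·s(k−2): e.g. a·rr = arr.
So term 7 is arraarrarra·arraarr.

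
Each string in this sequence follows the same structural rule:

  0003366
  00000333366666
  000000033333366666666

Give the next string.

0000000003333333366666666666

Reading off run lengths: 0 runs 3, 5, 7; 3 runs 2, 4, 6; 6 runs 2, 5, 8 — each is linear in n (n = 1, 2, …).
At n = 4 the blocks have lengths 9, 8, 11.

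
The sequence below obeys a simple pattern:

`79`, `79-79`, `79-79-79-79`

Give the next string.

s(k+1) = s(k)·-·s(k) — each term doubles the last with '-' between the halves.
Doubling 79-79-79-79 with '-' between the halves:

79-79-79-79-79-79-79-79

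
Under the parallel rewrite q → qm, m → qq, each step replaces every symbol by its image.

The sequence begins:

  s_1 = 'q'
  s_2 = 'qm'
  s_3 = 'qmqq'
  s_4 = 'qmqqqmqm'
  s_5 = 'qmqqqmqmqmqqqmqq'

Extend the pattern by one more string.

φ(qmqqqmqmqmqqqmqq) expands symbol-by-symbol to qm qq qm qm qm qq qm qq qm qq qm qm qm qq qm qm; joining the 16 pieces gives the next term.

qmqqqmqmqmqqqmqqqmqqqmqmqmqqqmqm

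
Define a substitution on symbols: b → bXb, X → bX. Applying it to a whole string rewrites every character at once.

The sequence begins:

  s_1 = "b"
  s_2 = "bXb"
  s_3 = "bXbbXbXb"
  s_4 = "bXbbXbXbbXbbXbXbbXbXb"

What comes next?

bXbbXbXbbXbbXbXbbXbXbbXbbXbXbbXbbXbXbbXbXbbXbbXbXbbXbXb

Replace each of the 21 characters of bXbbXbXbbXbbXbXbbXbXb in place — bXb bX bXb bXb bX bXb bX bXb bXb bX bXb bXb bX bXb bX bXb bXb bX bXb bX bXb — and concatenate.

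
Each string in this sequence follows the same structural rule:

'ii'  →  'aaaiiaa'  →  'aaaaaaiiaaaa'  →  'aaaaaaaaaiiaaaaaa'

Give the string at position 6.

aaaaaaaaaaaaaaaiiaaaaaaaaaa

Each term wraps the previous one in aaa on the left and aa on the right.
From aaaaaaaaaiiaaaaaa, 2 further steps: aaaaaaaaaiiaaaaaa → aaaaaaaaaaaaiiaaaaaaaa → (answer).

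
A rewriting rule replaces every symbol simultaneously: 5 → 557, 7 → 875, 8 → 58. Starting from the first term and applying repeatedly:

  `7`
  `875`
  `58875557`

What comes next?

Rewriting each symbol of 58875557: 5→557, 8→58, 8→58, 7→875, 5→557, 5→557, 5→557, 7→875, which concatenates to 557 58 58 875 557 557 557 875.

5575858875557557557875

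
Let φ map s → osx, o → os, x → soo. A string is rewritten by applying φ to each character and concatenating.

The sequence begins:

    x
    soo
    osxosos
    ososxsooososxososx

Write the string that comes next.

ososxososxsooosxososososxososxsooososxososxsoo

Applying the rule to each of the 18 symbols of ososxsooososxososx gives the pieces os osx os osx soo osx os os os osx os osx soo os osx os osx soo, which concatenate to the answer.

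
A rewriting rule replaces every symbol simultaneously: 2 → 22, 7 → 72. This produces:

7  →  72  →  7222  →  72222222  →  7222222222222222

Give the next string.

72222222222222222222222222222222

Applying the rule to each of the 16 symbols of 7222222222222222 gives the pieces 72 22 22 22 22 22 22 22 22 22 22 22 22 22 22 22, which concatenate to the answer.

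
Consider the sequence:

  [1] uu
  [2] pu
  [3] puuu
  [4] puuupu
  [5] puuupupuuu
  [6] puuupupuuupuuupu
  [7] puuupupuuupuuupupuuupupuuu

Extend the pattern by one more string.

This is a Fibonacci-style word recurrence s(k) = s(k−1)·s(k−2): e.g. pu·uu = puuu.
The next term joins puuupupuuupuuupupuuupupuuu and puuupupuuupuuupu.

puuupupuuupuuupupuuupupuuupuuupupuuupuuupu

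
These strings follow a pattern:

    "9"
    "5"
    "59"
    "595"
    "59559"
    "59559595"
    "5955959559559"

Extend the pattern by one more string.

This is a Fibonacci-style word recurrence s(k) = s(k−1)·s(k−2): e.g. 5·9 = 59.
The next term joins 5955959559559 and 59559595.

595595955955959559595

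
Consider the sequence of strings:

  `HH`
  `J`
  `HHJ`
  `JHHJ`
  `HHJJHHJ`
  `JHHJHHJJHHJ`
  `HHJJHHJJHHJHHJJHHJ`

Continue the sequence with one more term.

JHHJHHJJHHJHHJJHHJJHHJHHJJHHJ

This is a Fibonacci-style word recurrence s(k) = s(k−2)·s(k−1): e.g. HH·J = HHJ.
So term 8 is JHHJHHJJHHJ·HHJJHHJJHHJHHJJHHJ.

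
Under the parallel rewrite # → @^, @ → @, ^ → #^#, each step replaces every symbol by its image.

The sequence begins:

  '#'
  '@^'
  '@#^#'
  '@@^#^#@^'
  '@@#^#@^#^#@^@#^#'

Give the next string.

Replace each of the 16 characters of @@#^#@^#^#@^@#^# in place — @ @ @^ #^# @^ @ #^# @^ #^# @^ @ #^# @ @^ #^# @^ — and concatenate.

@@@^#^#@^@#^#@^#^#@^@#^#@@^#^#@^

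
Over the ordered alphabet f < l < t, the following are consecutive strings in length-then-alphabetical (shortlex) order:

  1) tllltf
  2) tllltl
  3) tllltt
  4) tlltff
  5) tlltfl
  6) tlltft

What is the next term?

tlltlf

Treat tlltft as a base-3 numeral over the given alphabet and add one, carrying through any trailing t's.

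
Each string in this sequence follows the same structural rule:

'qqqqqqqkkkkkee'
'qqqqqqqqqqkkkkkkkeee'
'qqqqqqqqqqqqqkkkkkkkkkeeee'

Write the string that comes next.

The n-th term is 3n+1 q's then 2n+1 k's then n e's, where the shown terms are n = 2, 3, 4.
Setting n = 5 gives 16, 11, 5 characters in each block.

qqqqqqqqqqqqqqqqkkkkkkkkkkkeeeee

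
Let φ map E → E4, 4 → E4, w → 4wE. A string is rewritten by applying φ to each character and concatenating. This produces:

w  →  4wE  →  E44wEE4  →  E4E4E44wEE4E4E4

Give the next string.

E4E4E4E4E4E4E44wEE4E4E4E4E4E4E4

Replace each of the 15 characters of E4E4E44wEE4E4E4 in place — E4 E4 E4 E4 E4 E4 E4 4wE E4 E4 E4 E4 E4 E4 E4 — and concatenate.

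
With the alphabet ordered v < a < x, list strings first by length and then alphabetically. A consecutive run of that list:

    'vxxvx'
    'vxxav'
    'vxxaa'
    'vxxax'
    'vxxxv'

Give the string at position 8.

Stepping forward 3 times from vxxxv: vxxxv → vxxxa → vxxxx, then the target.

avvvv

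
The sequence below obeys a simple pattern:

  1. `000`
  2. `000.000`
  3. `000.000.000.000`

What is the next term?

s(k+1) = s(k)·.·s(k) — each term doubles the last with '.' between the halves.
Doubling 000.000.000.000 with '.' between the halves:

000.000.000.000.000.000.000.000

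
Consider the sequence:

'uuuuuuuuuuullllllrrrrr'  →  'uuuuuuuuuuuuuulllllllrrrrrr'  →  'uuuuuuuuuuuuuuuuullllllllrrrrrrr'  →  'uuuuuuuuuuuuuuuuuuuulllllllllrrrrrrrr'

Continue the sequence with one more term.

uuuuuuuuuuuuuuuuuuuuuuullllllllllrrrrrrrrr

Each string has the form u^{3n+2} l^{n+3} r^{n+2}, where the shown terms are n = 3, 4, 5, 6.
Setting n = 7 gives 23, 10, 9 characters in each block.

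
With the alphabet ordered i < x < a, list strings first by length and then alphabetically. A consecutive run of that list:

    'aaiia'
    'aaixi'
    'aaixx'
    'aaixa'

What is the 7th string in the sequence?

Continuing the enumeration 3 steps past aaixa: aaixa → aaiai → aaiax → (answer).

aaiaa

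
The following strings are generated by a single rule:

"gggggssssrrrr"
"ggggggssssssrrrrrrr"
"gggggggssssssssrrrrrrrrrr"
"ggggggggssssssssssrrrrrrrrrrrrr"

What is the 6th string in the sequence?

Each string has the form g^{n+3} s^{2n} r^{3n-2}, where the shown terms are n = 2, 3, 4, 5.
At n = 7 the blocks have lengths 10, 14, 19.

ggggggggggssssssssssssssrrrrrrrrrrrrrrrrrrr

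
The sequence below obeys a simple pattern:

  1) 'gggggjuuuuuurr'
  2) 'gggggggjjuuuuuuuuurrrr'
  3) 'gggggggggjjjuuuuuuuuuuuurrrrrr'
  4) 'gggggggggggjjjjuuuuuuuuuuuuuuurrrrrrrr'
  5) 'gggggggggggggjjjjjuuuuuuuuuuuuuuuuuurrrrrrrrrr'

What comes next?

gggggggggggggggjjjjjjuuuuuuuuuuuuuuuuuuuuurrrrrrrrrrrr

Term n consists of 2n+3 g's, followed by n j's, followed by 3n+3 u's, followed by 2n r's (n = 1, 2, …).
At n = 6 the blocks have lengths 15, 6, 21, 12.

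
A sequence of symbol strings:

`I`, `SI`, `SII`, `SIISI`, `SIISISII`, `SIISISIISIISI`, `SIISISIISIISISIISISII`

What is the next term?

Each term (from the third on) is the previous term followed by the one before it: term 3 = SI·I = SII.
The next term joins SIISISIISIISISIISISII and SIISISIISIISI.

SIISISIISIISISIISISIISIISISIISIISI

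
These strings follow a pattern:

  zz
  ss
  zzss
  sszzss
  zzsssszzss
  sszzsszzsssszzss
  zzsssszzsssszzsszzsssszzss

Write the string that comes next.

From term 3 onward, concatenate the second-to-last term with the last: zz·ss = zzss, ss·zzss = sszzss, …
Continuing: sszzsszzsssszzss · zzsssszzsssszzsszzsssszzss gives term 8.

sszzsszzsssszzsszzsssszzsssszzsszzsssszzss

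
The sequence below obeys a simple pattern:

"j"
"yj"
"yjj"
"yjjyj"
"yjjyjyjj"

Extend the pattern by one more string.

yjjyjyjjyjjyj

From term 3 onward, concatenate the last term with the second-to-last: yj·j = yjj, yjj·yj = yjjyj, …
The next term joins yjjyjyjj and yjjyj.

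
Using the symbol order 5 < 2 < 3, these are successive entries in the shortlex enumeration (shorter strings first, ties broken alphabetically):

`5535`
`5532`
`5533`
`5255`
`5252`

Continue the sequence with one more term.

Find the rightmost character of 5252 below 3, bump it to the next letter, and reset everything to its right to 5.

5253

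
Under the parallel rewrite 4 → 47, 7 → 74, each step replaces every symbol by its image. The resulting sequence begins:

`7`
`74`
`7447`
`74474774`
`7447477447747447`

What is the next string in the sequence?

Rewriting the 16 symbols of 7447477447747447 one by one yields 74 47 47 74 47 74 74 47 47 74 74 47 74 47 47 74; concatenated:

74474774477474474774744774474774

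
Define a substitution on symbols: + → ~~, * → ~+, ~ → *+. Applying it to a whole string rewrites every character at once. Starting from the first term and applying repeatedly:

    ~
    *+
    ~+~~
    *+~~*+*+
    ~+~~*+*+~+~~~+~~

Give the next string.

Applying the rule to each of the 16 symbols of ~+~~*+*+~+~~~+~~ gives the pieces *+ ~~ *+ *+ ~+ ~~ ~+ ~~ *+ ~~ *+ *+ *+ ~~ *+ *+, which concatenate to the answer.

*+~~*+*+~+~~~+~~*+~~*+*+*+~~*+*+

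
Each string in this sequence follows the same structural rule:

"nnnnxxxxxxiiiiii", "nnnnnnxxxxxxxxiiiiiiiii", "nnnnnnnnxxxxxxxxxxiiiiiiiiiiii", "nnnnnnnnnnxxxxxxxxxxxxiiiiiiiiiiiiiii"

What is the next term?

Each string has the form n^{2n} x^{2n+2} i^{3n}, where the shown terms are n = 2, 3, 4, 5.
For the next term, n = 6, so the run lengths are 12, 14, 18.

nnnnnnnnnnnnxxxxxxxxxxxxxxiiiiiiiiiiiiiiiiii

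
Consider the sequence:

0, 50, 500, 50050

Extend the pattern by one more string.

This is a Fibonacci-style word recurrence s(k) = s(k−1)·s(k−2): e.g. 50·0 = 500.
So term 5 is 50050·500.

50050500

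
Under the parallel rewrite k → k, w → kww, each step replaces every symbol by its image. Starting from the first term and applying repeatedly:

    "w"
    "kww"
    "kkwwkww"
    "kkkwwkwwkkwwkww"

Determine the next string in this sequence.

Applying the rule to each of the 15 symbols of kkkwwkwwkkwwkww gives the pieces k k k kww kww k kww kww k k kww kww k kww kww, which concatenate to the answer.

kkkkwwkwwkkwwkwwkkkwwkwwkkwwkww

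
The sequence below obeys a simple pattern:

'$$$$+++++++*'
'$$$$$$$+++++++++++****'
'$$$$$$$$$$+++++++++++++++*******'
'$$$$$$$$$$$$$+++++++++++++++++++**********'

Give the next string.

$$$$$$$$$$$$$$$$+++++++++++++++++++++++*************

Each string has the form $^{3n+1} +^{4n+3} *^{3n-2} (n = 1, 2, …).
At n = 5 the blocks have lengths 16, 23, 13.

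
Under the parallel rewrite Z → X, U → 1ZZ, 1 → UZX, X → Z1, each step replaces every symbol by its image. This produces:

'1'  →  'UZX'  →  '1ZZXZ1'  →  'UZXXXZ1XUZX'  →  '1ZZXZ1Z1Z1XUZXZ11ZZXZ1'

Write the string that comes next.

Replace each of the 22 characters of 1ZZXZ1Z1Z1XUZXZ11ZZXZ1 in place — UZX X X Z1 X UZX X UZX X UZX Z1 1ZZ X Z1 X UZX UZX X X Z1 X UZX — and concatenate.

UZXXXZ1XUZXXUZXXUZXZ11ZZXZ1XUZXUZXXXZ1XUZX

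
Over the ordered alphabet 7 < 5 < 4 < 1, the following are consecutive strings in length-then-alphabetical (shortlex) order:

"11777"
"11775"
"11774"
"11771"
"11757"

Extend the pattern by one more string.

11755

The successor of 11757 increments the rightmost position that isn't already 1 and resets every position after it to 7.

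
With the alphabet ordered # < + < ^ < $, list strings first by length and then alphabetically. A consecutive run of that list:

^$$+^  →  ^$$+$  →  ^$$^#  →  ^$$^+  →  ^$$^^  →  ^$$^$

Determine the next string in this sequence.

Find the rightmost character of ^$$^$ below $, bump it to the next letter, and reset everything to its right to #.

^$$$#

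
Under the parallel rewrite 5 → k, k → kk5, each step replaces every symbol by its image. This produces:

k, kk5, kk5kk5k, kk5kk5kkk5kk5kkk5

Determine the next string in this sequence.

Replace each of the 17 characters of kk5kk5kkk5kk5kkk5 in place — kk5 kk5 k kk5 kk5 k kk5 kk5 kk5 k kk5 kk5 k kk5 kk5 kk5 k — and concatenate.

kk5kk5kkk5kk5kkk5kk5kk5kkk5kk5kkk5kk5kk5k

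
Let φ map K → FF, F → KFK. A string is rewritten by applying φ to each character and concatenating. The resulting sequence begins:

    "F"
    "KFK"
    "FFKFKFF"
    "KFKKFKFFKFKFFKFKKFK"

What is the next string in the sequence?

Replace each of the 19 characters of KFKKFKFFKFKFFKFKKFK in place — FF KFK FF FF KFK FF KFK KFK FF KFK FF KFK KFK FF KFK FF FF KFK FF — and concatenate.

FFKFKFFFFKFKFFKFKKFKFFKFKFFKFKKFKFFKFKFFFFKFKFF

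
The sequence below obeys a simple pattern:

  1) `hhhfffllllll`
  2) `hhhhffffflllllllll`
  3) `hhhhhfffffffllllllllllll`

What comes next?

Each string has the form h^{n+1} f^{2n-1} l^{3n}, where the shown terms are n = 2, 3, 4.
At n = 5 the blocks have lengths 6, 9, 15.

hhhhhhffffffffflllllllllllllll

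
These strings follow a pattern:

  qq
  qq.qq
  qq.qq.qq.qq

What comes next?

Every step duplicates the string with '.' between the halves.
Doubling qq.qq.qq.qq with '.' between the halves:

qq.qq.qq.qq.qq.qq.qq.qq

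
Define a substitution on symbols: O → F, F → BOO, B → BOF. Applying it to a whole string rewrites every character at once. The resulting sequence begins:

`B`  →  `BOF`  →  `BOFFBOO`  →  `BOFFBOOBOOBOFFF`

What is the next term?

BOFFBOOBOOBOFFFBOFFFBOFFBOOBOOBOO

Replace each of the 15 characters of BOFFBOOBOOBOFFF in place — BOF F BOO BOO BOF F F BOF F F BOF F BOO BOO BOO — and concatenate.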